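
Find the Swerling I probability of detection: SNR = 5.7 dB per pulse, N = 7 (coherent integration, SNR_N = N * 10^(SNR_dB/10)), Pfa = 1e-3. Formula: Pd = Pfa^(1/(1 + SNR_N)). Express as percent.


SNR_lin = 10^(5.7/10) = 3.71535
SNR_N = 7 * 3.71535 = 26.00745
1/(1 + SNR_N) = 1/27.00745 = 0.0370268
Pd = (1e-3)^0.0370268 = 0.77432
Pd = 77.4%

77.4%


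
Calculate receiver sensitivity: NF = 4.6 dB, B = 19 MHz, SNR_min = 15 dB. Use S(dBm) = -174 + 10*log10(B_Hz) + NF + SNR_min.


10*log10(19000000.0) = 72.79
S = -174 + 72.79 + 4.6 + 15 = -81.6 dBm

-81.6 dBm


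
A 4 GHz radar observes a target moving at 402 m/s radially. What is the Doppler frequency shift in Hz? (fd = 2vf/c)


fd = 2 * 402 * 4000000000.0 / 3e8 = 10720.0 Hz

10720.0 Hz


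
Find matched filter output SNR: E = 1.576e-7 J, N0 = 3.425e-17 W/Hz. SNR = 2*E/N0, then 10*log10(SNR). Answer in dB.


SNR_lin = 2 * 1.576e-7 / 3.425e-17 = 9.203e9
SNR_dB = 10*log10(9.203e9) = 99.6 dB

99.6 dB


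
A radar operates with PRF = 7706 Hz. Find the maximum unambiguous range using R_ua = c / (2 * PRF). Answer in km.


R_ua = 3e8 / (2 * 7706) = 19465.4 m = 19.5 km

19.5 km


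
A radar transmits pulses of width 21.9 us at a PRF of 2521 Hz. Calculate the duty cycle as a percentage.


DC = 21.9e-6 * 2521 * 100 = 5.52%

5.52%


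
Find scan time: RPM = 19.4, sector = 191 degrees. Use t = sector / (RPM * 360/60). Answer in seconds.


t = 191 / (19.4 * 360) * 60 = 1.64 s

1.64 s


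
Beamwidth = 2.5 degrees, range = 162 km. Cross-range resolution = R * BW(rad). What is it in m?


BW_rad = 0.043633231
CR = 162000 * 0.043633231 = 7068.6 m

7068.6 m


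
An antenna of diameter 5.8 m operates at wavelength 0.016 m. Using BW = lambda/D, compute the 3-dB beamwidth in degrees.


BW_rad = 0.016 / 5.8 = 0.002759
BW_deg = 0.16 degrees

0.16 degrees


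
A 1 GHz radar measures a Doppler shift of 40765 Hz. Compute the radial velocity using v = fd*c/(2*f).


v = 40765 * 3e8 / (2 * 1000000000.0) = 6114.8 m/s

6114.8 m/s


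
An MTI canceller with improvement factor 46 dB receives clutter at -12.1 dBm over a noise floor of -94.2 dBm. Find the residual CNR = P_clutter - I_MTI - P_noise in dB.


CNR = -12.1 - 46 - (-94.2) = 36.1 dB

36.1 dB


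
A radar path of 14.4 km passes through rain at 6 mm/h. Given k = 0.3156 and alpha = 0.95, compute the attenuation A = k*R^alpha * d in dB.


gamma = 0.3156 * 6^0.95 = 1.731333 dB/km
A = 1.731333 * 14.4 = 24.93 dB

24.93 dB


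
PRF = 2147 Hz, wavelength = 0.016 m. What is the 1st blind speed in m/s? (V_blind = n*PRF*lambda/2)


V_blind = 1 * 2147 * 0.016 / 2 = 17.2 m/s

17.2 m/s


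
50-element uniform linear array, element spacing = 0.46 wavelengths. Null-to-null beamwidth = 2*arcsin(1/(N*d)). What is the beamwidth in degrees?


1/(N*d) = 1/(50*0.46) = 0.043478
BW = 2*arcsin(0.043478) = 5.0 degrees

5.0 degrees


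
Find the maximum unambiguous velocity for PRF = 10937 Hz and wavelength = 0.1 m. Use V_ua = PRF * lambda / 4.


V_ua = 10937 * 0.1 / 4 = 273.4 m/s

273.4 m/s


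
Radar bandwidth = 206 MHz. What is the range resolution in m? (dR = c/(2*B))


dR = 3e8 / (2 * 206000000.0) = 0.73 m

0.73 m


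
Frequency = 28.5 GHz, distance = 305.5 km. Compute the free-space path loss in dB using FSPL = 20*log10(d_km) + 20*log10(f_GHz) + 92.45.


20*log10(305.5) = 49.7
20*log10(28.5) = 29.1
FSPL = 171.2 dB

171.2 dB


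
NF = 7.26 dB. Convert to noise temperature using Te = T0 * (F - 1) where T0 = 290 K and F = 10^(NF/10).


NF_lin = 10^(7.26/10) = 5.321083
Te = 290 * (5.321083 - 1) = 1253.1 K

1253.1 K


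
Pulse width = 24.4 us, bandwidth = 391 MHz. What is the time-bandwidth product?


TBP = 24.4 * 391 = 9540.4

9540.4


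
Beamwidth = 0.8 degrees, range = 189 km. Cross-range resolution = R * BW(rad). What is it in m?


BW_rad = 0.013962634
CR = 189000 * 0.013962634 = 2638.9 m

2638.9 m


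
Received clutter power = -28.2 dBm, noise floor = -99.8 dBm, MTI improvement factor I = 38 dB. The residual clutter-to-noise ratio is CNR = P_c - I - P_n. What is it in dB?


CNR = -28.2 - 38 - (-99.8) = 33.6 dB

33.6 dB


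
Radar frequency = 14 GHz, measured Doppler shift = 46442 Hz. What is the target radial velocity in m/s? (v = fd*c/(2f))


v = 46442 * 3e8 / (2 * 14000000000.0) = 497.6 m/s

497.6 m/s


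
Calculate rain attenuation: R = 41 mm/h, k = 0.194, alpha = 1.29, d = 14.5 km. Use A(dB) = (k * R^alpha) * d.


gamma = 0.194 * 41^1.29 = 23.350324 dB/km
A = 23.350324 * 14.5 = 338.58 dB

338.58 dB


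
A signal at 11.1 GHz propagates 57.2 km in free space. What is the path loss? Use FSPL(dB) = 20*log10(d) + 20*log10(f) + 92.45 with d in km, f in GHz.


20*log10(57.2) = 35.15
20*log10(11.1) = 20.91
FSPL = 148.5 dB

148.5 dB


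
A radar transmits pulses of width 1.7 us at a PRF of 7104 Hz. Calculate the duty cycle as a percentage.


DC = 1.7e-6 * 7104 * 100 = 1.21%

1.21%


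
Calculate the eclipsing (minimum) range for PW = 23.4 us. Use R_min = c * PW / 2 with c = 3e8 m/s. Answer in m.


R_min = 3e8 * 23.4e-6 / 2 = 3510.0 m

3510.0 m


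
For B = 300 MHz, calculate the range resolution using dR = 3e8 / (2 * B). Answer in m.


dR = 3e8 / (2 * 300000000.0) = 0.5 m

0.5 m


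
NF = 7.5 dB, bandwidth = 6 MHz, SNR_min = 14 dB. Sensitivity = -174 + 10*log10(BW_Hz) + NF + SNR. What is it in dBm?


10*log10(6000000.0) = 67.78
S = -174 + 67.78 + 7.5 + 14 = -84.7 dBm

-84.7 dBm


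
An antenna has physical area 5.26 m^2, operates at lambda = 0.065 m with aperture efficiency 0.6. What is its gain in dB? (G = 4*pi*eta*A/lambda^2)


G_linear = 4*pi*0.6*5.26/0.065^2 = 9386.86
G_dB = 10*log10(9386.86) = 39.7 dB

39.7 dB


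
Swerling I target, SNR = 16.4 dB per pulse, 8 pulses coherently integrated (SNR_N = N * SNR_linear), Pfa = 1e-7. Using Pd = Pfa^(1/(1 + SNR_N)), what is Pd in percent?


SNR_lin = 10^(16.4/10) = 43.65158
SNR_N = 8 * 43.65158 = 349.21264
1/(1 + SNR_N) = 1/350.21264 = 0.0028554
Pd = (1e-7)^0.0028554 = 0.95502
Pd = 95.5%

95.5%


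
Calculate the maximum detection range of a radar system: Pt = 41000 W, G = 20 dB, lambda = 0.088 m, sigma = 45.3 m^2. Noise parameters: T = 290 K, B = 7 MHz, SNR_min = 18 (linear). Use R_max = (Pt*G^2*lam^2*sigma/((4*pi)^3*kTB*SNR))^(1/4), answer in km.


G_lin = 10^(20/10) = 100.0
R^4 = 41000 * 100.0^2 * 0.088^2 * 45.3 / ((4*pi)^3 * 1.38e-23 * 290 * 7000000.0 * 18)
R^4 = 1.43738e17 m^4
R_max = (1.43738e17)^(1/4) = 19471.2 m = 19.5 km

19.5 km


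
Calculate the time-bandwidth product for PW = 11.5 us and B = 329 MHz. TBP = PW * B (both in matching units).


TBP = 11.5 * 329 = 3783.5

3783.5


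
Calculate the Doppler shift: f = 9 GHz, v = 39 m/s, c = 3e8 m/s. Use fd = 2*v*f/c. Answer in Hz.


fd = 2 * 39 * 9000000000.0 / 3e8 = 2340.0 Hz

2340.0 Hz


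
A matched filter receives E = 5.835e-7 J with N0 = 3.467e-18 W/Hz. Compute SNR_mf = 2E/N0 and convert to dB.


SNR_lin = 2 * 5.835e-7 / 3.467e-18 = 3.366e11
SNR_dB = 10*log10(3.366e11) = 115.3 dB

115.3 dB


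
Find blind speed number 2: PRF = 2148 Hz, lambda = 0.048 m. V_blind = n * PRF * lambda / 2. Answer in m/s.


V_blind = 2 * 2148 * 0.048 / 2 = 103.1 m/s

103.1 m/s


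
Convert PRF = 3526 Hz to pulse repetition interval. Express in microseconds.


PRI = 1/3526 = 0.0002836075 s = 283.6 us

283.6 us


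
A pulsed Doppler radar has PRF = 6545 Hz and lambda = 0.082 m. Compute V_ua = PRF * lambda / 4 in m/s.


V_ua = 6545 * 0.082 / 4 = 134.2 m/s

134.2 m/s


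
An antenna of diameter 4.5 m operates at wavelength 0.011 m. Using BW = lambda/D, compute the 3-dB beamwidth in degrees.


BW_rad = 0.011 / 4.5 = 0.002444
BW_deg = 0.14 degrees

0.14 degrees


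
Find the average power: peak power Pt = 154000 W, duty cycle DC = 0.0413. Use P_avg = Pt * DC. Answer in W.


P_avg = 154000 * 0.0413 = 6360.2 W

6360.2 W


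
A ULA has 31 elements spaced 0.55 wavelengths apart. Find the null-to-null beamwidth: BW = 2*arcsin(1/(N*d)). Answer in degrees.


1/(N*d) = 1/(31*0.55) = 0.058651
BW = 2*arcsin(0.058651) = 6.7 degrees

6.7 degrees


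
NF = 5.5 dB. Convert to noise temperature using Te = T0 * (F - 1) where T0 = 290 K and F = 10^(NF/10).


NF_lin = 10^(5.5/10) = 3.548134
Te = 290 * (3.548134 - 1) = 739.0 K

739.0 K


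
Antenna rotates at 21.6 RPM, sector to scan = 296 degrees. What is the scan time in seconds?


t = 296 / (21.6 * 360) * 60 = 2.28 s

2.28 s


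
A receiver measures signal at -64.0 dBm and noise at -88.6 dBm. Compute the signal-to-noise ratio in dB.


SNR = -64.0 - (-88.6) = 24.6 dB

24.6 dB


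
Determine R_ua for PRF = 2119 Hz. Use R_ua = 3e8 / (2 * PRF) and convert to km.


R_ua = 3e8 / (2 * 2119) = 70788.1 m = 70.8 km

70.8 km


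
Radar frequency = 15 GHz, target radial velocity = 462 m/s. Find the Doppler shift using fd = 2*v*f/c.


fd = 2 * 462 * 15000000000.0 / 3e8 = 46200.0 Hz

46200.0 Hz


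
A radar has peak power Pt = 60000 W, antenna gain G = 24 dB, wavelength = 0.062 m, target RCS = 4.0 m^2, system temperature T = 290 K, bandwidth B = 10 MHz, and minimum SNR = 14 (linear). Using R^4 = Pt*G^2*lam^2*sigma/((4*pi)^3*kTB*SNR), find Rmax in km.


G_lin = 10^(24/10) = 251.188643
R^4 = 60000 * 251.188643^2 * 0.062^2 * 4.0 / ((4*pi)^3 * 1.38e-23 * 290 * 10000000.0 * 14)
R^4 = 5.23552e16 m^4
R_max = (5.23552e16)^(1/4) = 15126.6 m = 15.1 km

15.1 km


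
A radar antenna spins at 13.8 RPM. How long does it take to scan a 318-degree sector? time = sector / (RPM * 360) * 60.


t = 318 / (13.8 * 360) * 60 = 3.84 s

3.84 s


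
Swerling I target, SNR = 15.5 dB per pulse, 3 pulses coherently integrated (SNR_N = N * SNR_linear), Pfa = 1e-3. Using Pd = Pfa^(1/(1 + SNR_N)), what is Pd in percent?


SNR_lin = 10^(15.5/10) = 35.48134
SNR_N = 3 * 35.48134 = 106.44402
1/(1 + SNR_N) = 1/107.44402 = 0.0093072
Pd = (1e-3)^0.0093072 = 0.93773
Pd = 93.8%

93.8%


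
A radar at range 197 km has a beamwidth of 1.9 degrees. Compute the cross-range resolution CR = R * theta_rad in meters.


BW_rad = 0.033161256
CR = 197000 * 0.033161256 = 6532.8 m

6532.8 m


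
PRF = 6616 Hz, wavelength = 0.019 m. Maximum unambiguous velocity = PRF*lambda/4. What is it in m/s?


V_ua = 6616 * 0.019 / 4 = 31.4 m/s

31.4 m/s


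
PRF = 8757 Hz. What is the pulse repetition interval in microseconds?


PRI = 1/8757 = 0.0001141944 s = 114.2 us

114.2 us


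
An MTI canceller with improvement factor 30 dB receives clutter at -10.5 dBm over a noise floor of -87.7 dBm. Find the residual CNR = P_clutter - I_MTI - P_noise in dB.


CNR = -10.5 - 30 - (-87.7) = 47.2 dB

47.2 dB


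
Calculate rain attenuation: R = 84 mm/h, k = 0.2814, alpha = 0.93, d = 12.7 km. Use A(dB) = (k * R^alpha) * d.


gamma = 0.2814 * 84^0.93 = 17.334201 dB/km
A = 17.334201 * 12.7 = 220.14 dB

220.14 dB


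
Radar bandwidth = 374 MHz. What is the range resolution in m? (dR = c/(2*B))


dR = 3e8 / (2 * 374000000.0) = 0.4 m

0.4 m


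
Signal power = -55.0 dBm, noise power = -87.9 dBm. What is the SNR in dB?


SNR = -55.0 - (-87.9) = 32.9 dB

32.9 dB


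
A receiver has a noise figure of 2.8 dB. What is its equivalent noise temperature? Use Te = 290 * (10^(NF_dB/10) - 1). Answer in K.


NF_lin = 10^(2.8/10) = 1.905461
Te = 290 * (1.905461 - 1) = 262.6 K

262.6 K


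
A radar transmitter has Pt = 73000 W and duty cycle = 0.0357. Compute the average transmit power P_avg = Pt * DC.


P_avg = 73000 * 0.0357 = 2606.1 W

2606.1 W


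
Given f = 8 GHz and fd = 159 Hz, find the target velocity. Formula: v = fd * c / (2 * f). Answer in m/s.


v = 159 * 3e8 / (2 * 8000000000.0) = 3.0 m/s

3.0 m/s


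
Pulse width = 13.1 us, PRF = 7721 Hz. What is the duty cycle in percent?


DC = 13.1e-6 * 7721 * 100 = 10.11%

10.11%


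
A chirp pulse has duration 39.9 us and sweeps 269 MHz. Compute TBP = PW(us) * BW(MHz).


TBP = 39.9 * 269 = 10733.1

10733.1


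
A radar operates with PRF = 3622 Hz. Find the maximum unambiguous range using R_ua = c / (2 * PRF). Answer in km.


R_ua = 3e8 / (2 * 3622) = 41413.6 m = 41.4 km

41.4 km


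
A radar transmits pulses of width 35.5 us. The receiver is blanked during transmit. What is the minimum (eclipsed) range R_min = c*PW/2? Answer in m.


R_min = 3e8 * 35.5e-6 / 2 = 5325.0 m

5325.0 m


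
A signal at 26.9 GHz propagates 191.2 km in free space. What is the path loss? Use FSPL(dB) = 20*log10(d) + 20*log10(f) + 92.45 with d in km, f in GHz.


20*log10(191.2) = 45.63
20*log10(26.9) = 28.6
FSPL = 166.7 dB

166.7 dB


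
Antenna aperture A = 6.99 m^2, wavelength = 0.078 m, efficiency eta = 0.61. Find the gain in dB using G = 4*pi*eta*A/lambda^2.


G_linear = 4*pi*0.61*6.99/0.078^2 = 8806.99
G_dB = 10*log10(8806.99) = 39.4 dB

39.4 dB


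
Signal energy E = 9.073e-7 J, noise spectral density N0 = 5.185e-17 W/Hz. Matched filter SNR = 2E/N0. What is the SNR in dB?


SNR_lin = 2 * 9.073e-7 / 5.185e-17 = 3.5e10
SNR_dB = 10*log10(3.5e10) = 105.4 dB

105.4 dB


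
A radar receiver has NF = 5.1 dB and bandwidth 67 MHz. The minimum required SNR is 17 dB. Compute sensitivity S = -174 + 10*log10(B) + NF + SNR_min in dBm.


10*log10(67000000.0) = 78.26
S = -174 + 78.26 + 5.1 + 17 = -73.6 dBm

-73.6 dBm


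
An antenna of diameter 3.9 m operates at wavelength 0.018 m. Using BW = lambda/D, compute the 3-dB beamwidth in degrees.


BW_rad = 0.018 / 3.9 = 0.004615
BW_deg = 0.26 degrees

0.26 degrees


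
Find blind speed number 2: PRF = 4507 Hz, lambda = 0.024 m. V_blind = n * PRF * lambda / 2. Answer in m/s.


V_blind = 2 * 4507 * 0.024 / 2 = 108.2 m/s

108.2 m/s


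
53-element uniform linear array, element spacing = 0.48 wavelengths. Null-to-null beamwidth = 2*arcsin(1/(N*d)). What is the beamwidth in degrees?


1/(N*d) = 1/(53*0.48) = 0.039308
BW = 2*arcsin(0.039308) = 4.5 degrees

4.5 degrees


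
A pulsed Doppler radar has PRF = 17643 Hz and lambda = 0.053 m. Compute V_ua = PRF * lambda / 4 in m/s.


V_ua = 17643 * 0.053 / 4 = 233.8 m/s

233.8 m/s


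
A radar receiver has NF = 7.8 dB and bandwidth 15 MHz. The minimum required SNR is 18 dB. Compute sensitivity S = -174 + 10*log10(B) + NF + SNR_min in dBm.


10*log10(15000000.0) = 71.76
S = -174 + 71.76 + 7.8 + 18 = -76.4 dBm

-76.4 dBm


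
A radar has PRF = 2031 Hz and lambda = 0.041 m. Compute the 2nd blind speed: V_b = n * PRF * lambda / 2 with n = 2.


V_blind = 2 * 2031 * 0.041 / 2 = 83.3 m/s

83.3 m/s


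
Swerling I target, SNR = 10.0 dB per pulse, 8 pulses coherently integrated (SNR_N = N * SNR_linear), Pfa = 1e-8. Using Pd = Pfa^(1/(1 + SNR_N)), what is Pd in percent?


SNR_lin = 10^(10.0/10) = 10.0
SNR_N = 8 * 10.0 = 80.0
1/(1 + SNR_N) = 1/81.0 = 0.0123457
Pd = (1e-8)^0.0123457 = 0.79659
Pd = 79.7%

79.7%


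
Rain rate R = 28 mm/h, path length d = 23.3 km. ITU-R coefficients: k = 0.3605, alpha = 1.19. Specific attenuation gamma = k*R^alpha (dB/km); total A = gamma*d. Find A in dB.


gamma = 0.3605 * 28^1.19 = 19.011804 dB/km
A = 19.011804 * 23.3 = 442.98 dB

442.98 dB


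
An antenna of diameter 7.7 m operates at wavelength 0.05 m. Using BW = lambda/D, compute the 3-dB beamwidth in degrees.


BW_rad = 0.05 / 7.7 = 0.006494
BW_deg = 0.37 degrees

0.37 degrees


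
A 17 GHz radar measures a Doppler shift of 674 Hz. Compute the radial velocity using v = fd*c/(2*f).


v = 674 * 3e8 / (2 * 17000000000.0) = 5.9 m/s

5.9 m/s


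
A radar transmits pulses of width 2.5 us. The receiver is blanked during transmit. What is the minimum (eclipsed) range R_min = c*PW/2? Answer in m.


R_min = 3e8 * 2.5e-6 / 2 = 375.0 m

375.0 m


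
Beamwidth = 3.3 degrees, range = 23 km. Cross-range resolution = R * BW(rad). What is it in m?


BW_rad = 0.057595865
CR = 23000 * 0.057595865 = 1324.7 m

1324.7 m


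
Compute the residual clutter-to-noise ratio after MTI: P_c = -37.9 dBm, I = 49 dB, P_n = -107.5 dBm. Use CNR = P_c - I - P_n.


CNR = -37.9 - 49 - (-107.5) = 20.6 dB

20.6 dB


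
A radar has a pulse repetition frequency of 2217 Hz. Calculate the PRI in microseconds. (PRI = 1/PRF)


PRI = 1/2217 = 0.00045106 s = 451.1 us

451.1 us


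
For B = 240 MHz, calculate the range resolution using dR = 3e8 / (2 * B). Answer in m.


dR = 3e8 / (2 * 240000000.0) = 0.63 m

0.63 m


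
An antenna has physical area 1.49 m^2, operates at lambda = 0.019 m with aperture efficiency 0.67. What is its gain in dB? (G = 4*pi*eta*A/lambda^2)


G_linear = 4*pi*0.67*1.49/0.019^2 = 34750.71
G_dB = 10*log10(34750.71) = 45.4 dB

45.4 dB


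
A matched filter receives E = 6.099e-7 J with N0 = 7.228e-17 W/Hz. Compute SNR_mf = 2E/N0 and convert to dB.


SNR_lin = 2 * 6.099e-7 / 7.228e-17 = 1.688e10
SNR_dB = 10*log10(1.688e10) = 102.3 dB

102.3 dB


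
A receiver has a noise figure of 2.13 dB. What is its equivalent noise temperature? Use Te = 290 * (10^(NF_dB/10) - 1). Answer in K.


NF_lin = 10^(2.13/10) = 1.633052
Te = 290 * (1.633052 - 1) = 183.6 K

183.6 K


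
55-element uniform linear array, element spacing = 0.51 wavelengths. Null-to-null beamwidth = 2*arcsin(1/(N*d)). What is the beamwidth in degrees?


1/(N*d) = 1/(55*0.51) = 0.035651
BW = 2*arcsin(0.035651) = 4.1 degrees

4.1 degrees


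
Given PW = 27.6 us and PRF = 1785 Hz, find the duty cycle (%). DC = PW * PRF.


DC = 27.6e-6 * 1785 * 100 = 4.93%

4.93%


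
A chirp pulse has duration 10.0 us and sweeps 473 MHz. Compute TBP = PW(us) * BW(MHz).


TBP = 10.0 * 473 = 4730.0

4730.0


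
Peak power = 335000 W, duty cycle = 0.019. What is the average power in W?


P_avg = 335000 * 0.019 = 6365.0 W

6365.0 W


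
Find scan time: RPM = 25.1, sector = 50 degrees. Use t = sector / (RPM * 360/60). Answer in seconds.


t = 50 / (25.1 * 360) * 60 = 0.33 s

0.33 s


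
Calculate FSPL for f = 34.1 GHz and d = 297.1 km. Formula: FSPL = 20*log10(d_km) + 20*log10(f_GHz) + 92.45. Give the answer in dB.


20*log10(297.1) = 49.46
20*log10(34.1) = 30.66
FSPL = 172.6 dB

172.6 dB


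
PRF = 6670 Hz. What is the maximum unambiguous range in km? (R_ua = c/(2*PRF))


R_ua = 3e8 / (2 * 6670) = 22488.8 m = 22.5 km

22.5 km


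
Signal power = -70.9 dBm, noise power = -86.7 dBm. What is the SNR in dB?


SNR = -70.9 - (-86.7) = 15.8 dB

15.8 dB


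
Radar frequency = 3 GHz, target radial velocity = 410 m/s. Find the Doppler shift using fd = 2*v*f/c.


fd = 2 * 410 * 3000000000.0 / 3e8 = 8200.0 Hz

8200.0 Hz


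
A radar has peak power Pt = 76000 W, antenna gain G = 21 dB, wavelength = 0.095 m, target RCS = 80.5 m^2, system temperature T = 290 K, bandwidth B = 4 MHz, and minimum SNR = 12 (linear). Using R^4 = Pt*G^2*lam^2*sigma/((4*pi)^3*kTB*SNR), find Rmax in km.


G_lin = 10^(21/10) = 125.892541
R^4 = 76000 * 125.892541^2 * 0.095^2 * 80.5 / ((4*pi)^3 * 1.38e-23 * 290 * 4000000.0 * 12)
R^4 = 2.29567e18 m^4
R_max = (2.29567e18)^(1/4) = 38924.9 m = 38.9 km

38.9 km


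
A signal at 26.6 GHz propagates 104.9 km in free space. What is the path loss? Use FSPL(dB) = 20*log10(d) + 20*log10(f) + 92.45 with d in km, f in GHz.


20*log10(104.9) = 40.42
20*log10(26.6) = 28.5
FSPL = 161.4 dB

161.4 dB


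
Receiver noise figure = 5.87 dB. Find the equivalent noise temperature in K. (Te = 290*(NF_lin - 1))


NF_lin = 10^(5.87/10) = 3.86367
Te = 290 * (3.86367 - 1) = 830.5 K

830.5 K


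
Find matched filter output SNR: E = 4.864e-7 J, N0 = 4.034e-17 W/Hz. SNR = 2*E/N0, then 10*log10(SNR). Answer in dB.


SNR_lin = 2 * 4.864e-7 / 4.034e-17 = 2.412e10
SNR_dB = 10*log10(2.412e10) = 103.8 dB

103.8 dB


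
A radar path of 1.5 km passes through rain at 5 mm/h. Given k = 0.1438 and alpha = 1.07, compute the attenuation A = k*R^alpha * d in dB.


gamma = 0.1438 * 5^1.07 = 0.804742 dB/km
A = 0.804742 * 1.5 = 1.21 dB

1.21 dB


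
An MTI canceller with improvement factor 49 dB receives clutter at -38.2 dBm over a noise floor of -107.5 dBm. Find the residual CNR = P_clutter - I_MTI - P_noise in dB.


CNR = -38.2 - 49 - (-107.5) = 20.3 dB

20.3 dB


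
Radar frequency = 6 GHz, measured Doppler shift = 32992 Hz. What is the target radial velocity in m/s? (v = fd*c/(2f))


v = 32992 * 3e8 / (2 * 6000000000.0) = 824.8 m/s

824.8 m/s


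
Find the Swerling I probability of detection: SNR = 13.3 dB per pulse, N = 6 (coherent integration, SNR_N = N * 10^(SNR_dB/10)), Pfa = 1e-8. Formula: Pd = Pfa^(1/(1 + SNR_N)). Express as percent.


SNR_lin = 10^(13.3/10) = 21.37962
SNR_N = 6 * 21.37962 = 128.27772
1/(1 + SNR_N) = 1/129.27772 = 0.0077353
Pd = (1e-8)^0.0077353 = 0.8672
Pd = 86.7%

86.7%


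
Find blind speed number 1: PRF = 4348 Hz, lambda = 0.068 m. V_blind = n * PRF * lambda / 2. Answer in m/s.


V_blind = 1 * 4348 * 0.068 / 2 = 147.8 m/s

147.8 m/s


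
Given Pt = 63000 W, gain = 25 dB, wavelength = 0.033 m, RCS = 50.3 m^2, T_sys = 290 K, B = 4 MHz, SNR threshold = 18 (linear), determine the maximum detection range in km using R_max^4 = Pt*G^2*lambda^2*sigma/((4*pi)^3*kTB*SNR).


G_lin = 10^(25/10) = 316.227766
R^4 = 63000 * 316.227766^2 * 0.033^2 * 50.3 / ((4*pi)^3 * 1.38e-23 * 290 * 4000000.0 * 18)
R^4 = 6.03528e17 m^4
R_max = (6.03528e17)^(1/4) = 27872.4 m = 27.9 km

27.9 km


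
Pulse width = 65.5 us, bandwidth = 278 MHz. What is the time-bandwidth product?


TBP = 65.5 * 278 = 18209.0

18209.0


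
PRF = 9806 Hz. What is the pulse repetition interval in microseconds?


PRI = 1/9806 = 0.0001019784 s = 102.0 us

102.0 us


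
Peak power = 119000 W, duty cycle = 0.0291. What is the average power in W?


P_avg = 119000 * 0.0291 = 3462.9 W

3462.9 W


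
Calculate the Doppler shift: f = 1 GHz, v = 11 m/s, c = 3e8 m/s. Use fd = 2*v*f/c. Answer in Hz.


fd = 2 * 11 * 1000000000.0 / 3e8 = 73.3 Hz

73.3 Hz


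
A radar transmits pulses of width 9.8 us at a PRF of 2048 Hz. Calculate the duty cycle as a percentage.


DC = 9.8e-6 * 2048 * 100 = 2.01%

2.01%


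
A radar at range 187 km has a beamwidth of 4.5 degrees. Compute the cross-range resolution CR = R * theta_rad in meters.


BW_rad = 0.078539816
CR = 187000 * 0.078539816 = 14686.9 m

14686.9 m


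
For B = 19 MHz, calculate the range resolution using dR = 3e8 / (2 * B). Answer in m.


dR = 3e8 / (2 * 19000000.0) = 7.89 m

7.89 m


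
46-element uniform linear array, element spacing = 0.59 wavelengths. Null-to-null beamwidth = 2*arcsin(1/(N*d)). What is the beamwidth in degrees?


1/(N*d) = 1/(46*0.59) = 0.036846
BW = 2*arcsin(0.036846) = 4.2 degrees

4.2 degrees


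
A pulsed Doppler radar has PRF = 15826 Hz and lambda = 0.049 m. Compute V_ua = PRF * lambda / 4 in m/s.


V_ua = 15826 * 0.049 / 4 = 193.9 m/s

193.9 m/s


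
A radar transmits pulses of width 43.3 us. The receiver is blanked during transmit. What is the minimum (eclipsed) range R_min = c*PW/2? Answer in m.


R_min = 3e8 * 43.3e-6 / 2 = 6495.0 m

6495.0 m


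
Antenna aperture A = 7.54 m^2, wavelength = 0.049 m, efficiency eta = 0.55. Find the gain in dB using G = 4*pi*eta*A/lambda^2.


G_linear = 4*pi*0.55*7.54/0.049^2 = 21704.6
G_dB = 10*log10(21704.6) = 43.4 dB

43.4 dB


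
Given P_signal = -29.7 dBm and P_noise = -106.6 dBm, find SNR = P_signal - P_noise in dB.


SNR = -29.7 - (-106.6) = 76.9 dB

76.9 dB


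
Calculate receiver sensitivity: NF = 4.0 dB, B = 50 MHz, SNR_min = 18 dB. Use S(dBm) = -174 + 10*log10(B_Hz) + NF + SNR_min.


10*log10(50000000.0) = 76.99
S = -174 + 76.99 + 4.0 + 18 = -75.0 dBm

-75.0 dBm


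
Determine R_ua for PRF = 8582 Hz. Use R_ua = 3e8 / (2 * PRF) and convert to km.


R_ua = 3e8 / (2 * 8582) = 17478.4 m = 17.5 km

17.5 km


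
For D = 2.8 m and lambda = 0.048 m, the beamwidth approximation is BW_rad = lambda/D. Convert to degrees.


BW_rad = 0.048 / 2.8 = 0.017143
BW_deg = 0.98 degrees

0.98 degrees


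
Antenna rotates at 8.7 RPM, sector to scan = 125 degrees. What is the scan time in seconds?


t = 125 / (8.7 * 360) * 60 = 2.39 s

2.39 s


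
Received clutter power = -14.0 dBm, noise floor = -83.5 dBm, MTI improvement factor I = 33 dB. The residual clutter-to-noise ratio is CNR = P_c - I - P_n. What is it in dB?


CNR = -14.0 - 33 - (-83.5) = 36.5 dB

36.5 dB


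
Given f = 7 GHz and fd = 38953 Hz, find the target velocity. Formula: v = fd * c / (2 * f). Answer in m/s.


v = 38953 * 3e8 / (2 * 7000000000.0) = 834.7 m/s

834.7 m/s


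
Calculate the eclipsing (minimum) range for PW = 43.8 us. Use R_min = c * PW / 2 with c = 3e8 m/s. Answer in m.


R_min = 3e8 * 43.8e-6 / 2 = 6570.0 m

6570.0 m


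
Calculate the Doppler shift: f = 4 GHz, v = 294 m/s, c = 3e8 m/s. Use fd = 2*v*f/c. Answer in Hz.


fd = 2 * 294 * 4000000000.0 / 3e8 = 7840.0 Hz

7840.0 Hz


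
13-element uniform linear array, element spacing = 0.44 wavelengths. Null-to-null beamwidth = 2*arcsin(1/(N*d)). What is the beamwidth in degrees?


1/(N*d) = 1/(13*0.44) = 0.174825
BW = 2*arcsin(0.174825) = 20.1 degrees

20.1 degrees


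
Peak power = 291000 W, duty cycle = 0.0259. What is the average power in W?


P_avg = 291000 * 0.0259 = 7536.9 W

7536.9 W


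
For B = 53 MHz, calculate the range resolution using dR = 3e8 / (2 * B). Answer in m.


dR = 3e8 / (2 * 53000000.0) = 2.83 m

2.83 m


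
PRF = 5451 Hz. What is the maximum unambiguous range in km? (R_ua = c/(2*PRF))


R_ua = 3e8 / (2 * 5451) = 27517.9 m = 27.5 km

27.5 km


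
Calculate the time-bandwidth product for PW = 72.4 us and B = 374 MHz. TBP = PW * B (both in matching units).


TBP = 72.4 * 374 = 27077.6

27077.6


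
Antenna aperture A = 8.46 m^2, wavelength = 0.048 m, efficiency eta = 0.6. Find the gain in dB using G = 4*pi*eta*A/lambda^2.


G_linear = 4*pi*0.6*8.46/0.048^2 = 27685.29
G_dB = 10*log10(27685.29) = 44.4 dB

44.4 dB


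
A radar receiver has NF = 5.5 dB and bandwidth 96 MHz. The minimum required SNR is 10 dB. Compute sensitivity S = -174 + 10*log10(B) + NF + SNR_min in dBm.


10*log10(96000000.0) = 79.82
S = -174 + 79.82 + 5.5 + 10 = -78.7 dBm

-78.7 dBm


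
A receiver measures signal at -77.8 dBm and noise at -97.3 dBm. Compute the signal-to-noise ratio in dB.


SNR = -77.8 - (-97.3) = 19.5 dB

19.5 dB


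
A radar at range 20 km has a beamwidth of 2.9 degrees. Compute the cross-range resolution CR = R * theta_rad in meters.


BW_rad = 0.050614548
CR = 20000 * 0.050614548 = 1012.3 m

1012.3 m


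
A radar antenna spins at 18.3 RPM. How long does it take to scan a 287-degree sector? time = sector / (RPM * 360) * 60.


t = 287 / (18.3 * 360) * 60 = 2.61 s

2.61 s


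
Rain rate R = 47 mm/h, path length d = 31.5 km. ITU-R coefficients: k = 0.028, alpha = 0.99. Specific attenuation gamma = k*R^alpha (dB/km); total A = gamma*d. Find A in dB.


gamma = 0.028 * 47^0.99 = 1.266295 dB/km
A = 1.266295 * 31.5 = 39.89 dB

39.89 dB


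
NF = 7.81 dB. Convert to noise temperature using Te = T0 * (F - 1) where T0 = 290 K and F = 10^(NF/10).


NF_lin = 10^(7.81/10) = 6.039486
Te = 290 * (6.039486 - 1) = 1461.5 K

1461.5 K


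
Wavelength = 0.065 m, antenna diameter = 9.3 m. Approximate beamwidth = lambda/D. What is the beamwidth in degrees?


BW_rad = 0.065 / 9.3 = 0.006989
BW_deg = 0.4 degrees

0.4 degrees


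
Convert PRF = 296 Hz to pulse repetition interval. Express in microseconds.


PRI = 1/296 = 0.0033783784 s = 3378.4 us

3378.4 us


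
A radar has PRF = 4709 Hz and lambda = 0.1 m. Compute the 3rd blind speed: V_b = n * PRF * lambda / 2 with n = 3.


V_blind = 3 * 4709 * 0.1 / 2 = 706.4 m/s

706.4 m/s


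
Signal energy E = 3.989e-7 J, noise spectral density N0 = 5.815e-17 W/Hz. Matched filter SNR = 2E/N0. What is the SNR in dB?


SNR_lin = 2 * 3.989e-7 / 5.815e-17 = 1.372e10
SNR_dB = 10*log10(1.372e10) = 101.4 dB

101.4 dB


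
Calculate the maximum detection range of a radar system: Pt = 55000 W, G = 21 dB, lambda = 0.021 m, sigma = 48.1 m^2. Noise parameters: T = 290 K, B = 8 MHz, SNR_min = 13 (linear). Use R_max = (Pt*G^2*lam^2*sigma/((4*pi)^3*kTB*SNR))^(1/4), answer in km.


G_lin = 10^(21/10) = 125.892541
R^4 = 55000 * 125.892541^2 * 0.021^2 * 48.1 / ((4*pi)^3 * 1.38e-23 * 290 * 8000000.0 * 13)
R^4 = 2.23875e16 m^4
R_max = (2.23875e16)^(1/4) = 12232.1 m = 12.2 km

12.2 km


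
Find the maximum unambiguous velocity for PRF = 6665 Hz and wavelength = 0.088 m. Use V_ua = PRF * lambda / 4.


V_ua = 6665 * 0.088 / 4 = 146.6 m/s

146.6 m/s


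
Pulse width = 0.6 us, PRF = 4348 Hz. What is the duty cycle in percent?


DC = 0.6e-6 * 4348 * 100 = 0.26%

0.26%


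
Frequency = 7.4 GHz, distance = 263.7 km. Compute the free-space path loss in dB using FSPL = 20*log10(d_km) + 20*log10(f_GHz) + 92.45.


20*log10(263.7) = 48.42
20*log10(7.4) = 17.38
FSPL = 158.3 dB

158.3 dB


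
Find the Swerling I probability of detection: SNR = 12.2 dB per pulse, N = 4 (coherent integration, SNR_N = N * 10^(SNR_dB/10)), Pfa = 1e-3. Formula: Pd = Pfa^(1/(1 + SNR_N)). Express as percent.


SNR_lin = 10^(12.2/10) = 16.59587
SNR_N = 4 * 16.59587 = 66.38348
1/(1 + SNR_N) = 1/67.38348 = 0.0148404
Pd = (1e-3)^0.0148404 = 0.90257
Pd = 90.3%

90.3%


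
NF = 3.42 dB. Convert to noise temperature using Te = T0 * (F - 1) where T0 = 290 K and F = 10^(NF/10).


NF_lin = 10^(3.42/10) = 2.19786
Te = 290 * (2.19786 - 1) = 347.4 K

347.4 K


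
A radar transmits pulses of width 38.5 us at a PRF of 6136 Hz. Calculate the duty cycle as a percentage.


DC = 38.5e-6 * 6136 * 100 = 23.62%

23.62%


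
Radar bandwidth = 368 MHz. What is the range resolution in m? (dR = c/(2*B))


dR = 3e8 / (2 * 368000000.0) = 0.41 m

0.41 m


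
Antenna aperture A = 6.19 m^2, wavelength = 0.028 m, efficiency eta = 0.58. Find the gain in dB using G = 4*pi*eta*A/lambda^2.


G_linear = 4*pi*0.58*6.19/0.028^2 = 57545.64
G_dB = 10*log10(57545.64) = 47.6 dB

47.6 dB


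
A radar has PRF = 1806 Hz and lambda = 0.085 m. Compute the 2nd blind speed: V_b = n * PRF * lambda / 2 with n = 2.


V_blind = 2 * 1806 * 0.085 / 2 = 153.5 m/s

153.5 m/s


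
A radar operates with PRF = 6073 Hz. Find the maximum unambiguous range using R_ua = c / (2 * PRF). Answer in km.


R_ua = 3e8 / (2 * 6073) = 24699.5 m = 24.7 km

24.7 km


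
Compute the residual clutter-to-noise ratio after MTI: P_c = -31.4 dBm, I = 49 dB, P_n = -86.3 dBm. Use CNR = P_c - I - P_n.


CNR = -31.4 - 49 - (-86.3) = 5.9 dB

5.9 dB


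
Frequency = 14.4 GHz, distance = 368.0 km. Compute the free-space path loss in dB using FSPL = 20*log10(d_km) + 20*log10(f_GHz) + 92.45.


20*log10(368.0) = 51.32
20*log10(14.4) = 23.17
FSPL = 166.9 dB

166.9 dB


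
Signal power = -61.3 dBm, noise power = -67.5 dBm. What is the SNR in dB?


SNR = -61.3 - (-67.5) = 6.2 dB

6.2 dB


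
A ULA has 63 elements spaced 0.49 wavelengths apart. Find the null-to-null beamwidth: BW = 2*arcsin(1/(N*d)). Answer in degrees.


1/(N*d) = 1/(63*0.49) = 0.032394
BW = 2*arcsin(0.032394) = 3.7 degrees

3.7 degrees


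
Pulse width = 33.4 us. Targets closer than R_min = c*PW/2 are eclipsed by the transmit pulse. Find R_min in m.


R_min = 3e8 * 33.4e-6 / 2 = 5010.0 m

5010.0 m


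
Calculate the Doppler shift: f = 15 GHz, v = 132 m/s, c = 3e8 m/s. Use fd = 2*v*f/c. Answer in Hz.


fd = 2 * 132 * 15000000000.0 / 3e8 = 13200.0 Hz

13200.0 Hz


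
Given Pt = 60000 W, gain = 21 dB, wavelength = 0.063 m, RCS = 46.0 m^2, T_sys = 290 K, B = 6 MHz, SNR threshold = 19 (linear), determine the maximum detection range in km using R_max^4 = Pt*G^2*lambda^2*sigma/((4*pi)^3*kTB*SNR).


G_lin = 10^(21/10) = 125.892541
R^4 = 60000 * 125.892541^2 * 0.063^2 * 46.0 / ((4*pi)^3 * 1.38e-23 * 290 * 6000000.0 * 19)
R^4 = 1.91769e17 m^4
R_max = (1.91769e17)^(1/4) = 20926.4 m = 20.9 km

20.9 km


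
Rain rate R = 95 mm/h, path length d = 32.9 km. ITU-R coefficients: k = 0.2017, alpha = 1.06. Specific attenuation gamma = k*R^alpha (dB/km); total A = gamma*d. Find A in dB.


gamma = 0.2017 * 95^1.06 = 25.182157 dB/km
A = 25.182157 * 32.9 = 828.49 dB

828.49 dB


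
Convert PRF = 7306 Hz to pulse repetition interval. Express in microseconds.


PRI = 1/7306 = 0.0001368738 s = 136.9 us

136.9 us


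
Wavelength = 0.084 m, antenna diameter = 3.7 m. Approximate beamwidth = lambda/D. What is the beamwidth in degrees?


BW_rad = 0.084 / 3.7 = 0.022703
BW_deg = 1.3 degrees

1.3 degrees


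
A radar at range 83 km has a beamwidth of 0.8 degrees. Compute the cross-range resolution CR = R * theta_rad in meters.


BW_rad = 0.013962634
CR = 83000 * 0.013962634 = 1158.9 m

1158.9 m


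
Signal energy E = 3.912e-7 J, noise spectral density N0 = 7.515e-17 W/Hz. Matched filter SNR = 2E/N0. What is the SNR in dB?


SNR_lin = 2 * 3.912e-7 / 7.515e-17 = 1.041e10
SNR_dB = 10*log10(1.041e10) = 100.2 dB

100.2 dB


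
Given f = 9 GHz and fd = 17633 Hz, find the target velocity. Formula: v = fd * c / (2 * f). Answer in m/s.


v = 17633 * 3e8 / (2 * 9000000000.0) = 293.9 m/s

293.9 m/s


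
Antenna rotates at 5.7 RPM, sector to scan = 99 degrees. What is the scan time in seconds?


t = 99 / (5.7 * 360) * 60 = 2.89 s

2.89 s


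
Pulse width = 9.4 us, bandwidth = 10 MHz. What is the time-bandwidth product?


TBP = 9.4 * 10 = 94.0

94.0


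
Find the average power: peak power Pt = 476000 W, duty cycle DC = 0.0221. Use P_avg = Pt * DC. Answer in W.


P_avg = 476000 * 0.0221 = 10519.6 W

10519.6 W


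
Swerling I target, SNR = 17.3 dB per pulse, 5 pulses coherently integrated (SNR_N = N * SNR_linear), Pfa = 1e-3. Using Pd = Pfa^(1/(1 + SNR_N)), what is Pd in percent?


SNR_lin = 10^(17.3/10) = 53.70318
SNR_N = 5 * 53.70318 = 268.5159
1/(1 + SNR_N) = 1/269.5159 = 0.0037104
Pd = (1e-3)^0.0037104 = 0.9747
Pd = 97.5%

97.5%


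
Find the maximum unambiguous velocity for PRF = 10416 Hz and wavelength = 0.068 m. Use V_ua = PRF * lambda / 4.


V_ua = 10416 * 0.068 / 4 = 177.1 m/s

177.1 m/s


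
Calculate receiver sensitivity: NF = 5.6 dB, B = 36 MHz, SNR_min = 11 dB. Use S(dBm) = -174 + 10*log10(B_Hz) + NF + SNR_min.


10*log10(36000000.0) = 75.56
S = -174 + 75.56 + 5.6 + 11 = -81.8 dBm

-81.8 dBm


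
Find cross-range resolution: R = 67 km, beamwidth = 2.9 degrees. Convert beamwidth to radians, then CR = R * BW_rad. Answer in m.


BW_rad = 0.050614548
CR = 67000 * 0.050614548 = 3391.2 m

3391.2 m


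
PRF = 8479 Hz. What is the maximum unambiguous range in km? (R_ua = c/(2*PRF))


R_ua = 3e8 / (2 * 8479) = 17690.8 m = 17.7 km

17.7 km


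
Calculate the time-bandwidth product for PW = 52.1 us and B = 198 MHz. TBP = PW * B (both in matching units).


TBP = 52.1 * 198 = 10315.8

10315.8


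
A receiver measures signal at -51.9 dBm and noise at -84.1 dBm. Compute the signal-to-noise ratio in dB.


SNR = -51.9 - (-84.1) = 32.2 dB

32.2 dB


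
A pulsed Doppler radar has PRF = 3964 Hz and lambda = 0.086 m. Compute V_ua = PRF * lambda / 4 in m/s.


V_ua = 3964 * 0.086 / 4 = 85.2 m/s

85.2 m/s


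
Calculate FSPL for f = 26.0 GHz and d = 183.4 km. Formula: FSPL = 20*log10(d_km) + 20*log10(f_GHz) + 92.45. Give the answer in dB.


20*log10(183.4) = 45.27
20*log10(26.0) = 28.3
FSPL = 166.0 dB

166.0 dB


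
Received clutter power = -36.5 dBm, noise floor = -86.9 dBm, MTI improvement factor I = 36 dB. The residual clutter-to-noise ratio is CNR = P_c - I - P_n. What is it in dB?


CNR = -36.5 - 36 - (-86.9) = 14.4 dB

14.4 dB


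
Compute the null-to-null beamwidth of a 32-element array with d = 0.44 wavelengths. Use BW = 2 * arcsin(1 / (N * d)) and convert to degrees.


1/(N*d) = 1/(32*0.44) = 0.071023
BW = 2*arcsin(0.071023) = 8.1 degrees

8.1 degrees


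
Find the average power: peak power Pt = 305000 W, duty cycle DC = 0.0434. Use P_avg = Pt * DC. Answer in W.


P_avg = 305000 * 0.0434 = 13237.0 W

13237.0 W


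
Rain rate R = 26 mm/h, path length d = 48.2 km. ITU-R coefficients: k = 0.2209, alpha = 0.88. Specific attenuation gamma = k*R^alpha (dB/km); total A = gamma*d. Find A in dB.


gamma = 0.2209 * 26^0.88 = 3.884832 dB/km
A = 3.884832 * 48.2 = 187.25 dB

187.25 dB


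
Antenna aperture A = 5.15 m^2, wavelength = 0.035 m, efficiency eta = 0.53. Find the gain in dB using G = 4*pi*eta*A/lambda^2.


G_linear = 4*pi*0.53*5.15/0.035^2 = 27999.93
G_dB = 10*log10(27999.93) = 44.5 dB

44.5 dB


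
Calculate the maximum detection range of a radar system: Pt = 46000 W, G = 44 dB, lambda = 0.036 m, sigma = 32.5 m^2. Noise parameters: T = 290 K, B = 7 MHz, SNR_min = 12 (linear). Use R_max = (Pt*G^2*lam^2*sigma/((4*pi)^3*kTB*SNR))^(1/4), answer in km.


G_lin = 10^(44/10) = 25118.864315
R^4 = 46000 * 25118.864315^2 * 0.036^2 * 32.5 / ((4*pi)^3 * 1.38e-23 * 290 * 7000000.0 * 12)
R^4 = 1.83257e21 m^4
R_max = (1.83257e21)^(1/4) = 206902.2 m = 206.9 km

206.9 km


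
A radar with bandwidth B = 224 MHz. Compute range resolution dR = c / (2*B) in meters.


dR = 3e8 / (2 * 224000000.0) = 0.67 m

0.67 m


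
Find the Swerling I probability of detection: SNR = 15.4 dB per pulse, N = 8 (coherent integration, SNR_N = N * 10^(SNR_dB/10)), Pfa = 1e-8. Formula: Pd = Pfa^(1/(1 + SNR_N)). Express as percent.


SNR_lin = 10^(15.4/10) = 34.67369
SNR_N = 8 * 34.67369 = 277.38952
1/(1 + SNR_N) = 1/278.38952 = 0.0035921
Pd = (1e-8)^0.0035921 = 0.93597
Pd = 93.6%

93.6%


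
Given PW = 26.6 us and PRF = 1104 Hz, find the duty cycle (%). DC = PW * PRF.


DC = 26.6e-6 * 1104 * 100 = 2.94%

2.94%


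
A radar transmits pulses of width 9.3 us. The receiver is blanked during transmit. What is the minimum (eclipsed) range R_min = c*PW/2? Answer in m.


R_min = 3e8 * 9.3e-6 / 2 = 1395.0 m

1395.0 m


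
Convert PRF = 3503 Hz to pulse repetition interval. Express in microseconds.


PRI = 1/3503 = 0.0002854696 s = 285.5 us

285.5 us


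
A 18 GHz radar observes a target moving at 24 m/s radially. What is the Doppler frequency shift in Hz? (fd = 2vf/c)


fd = 2 * 24 * 18000000000.0 / 3e8 = 2880.0 Hz

2880.0 Hz


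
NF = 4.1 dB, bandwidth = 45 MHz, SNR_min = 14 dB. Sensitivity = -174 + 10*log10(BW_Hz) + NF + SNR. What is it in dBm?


10*log10(45000000.0) = 76.53
S = -174 + 76.53 + 4.1 + 14 = -79.4 dBm

-79.4 dBm


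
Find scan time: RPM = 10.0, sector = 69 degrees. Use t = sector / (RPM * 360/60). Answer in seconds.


t = 69 / (10.0 * 360) * 60 = 1.15 s

1.15 s


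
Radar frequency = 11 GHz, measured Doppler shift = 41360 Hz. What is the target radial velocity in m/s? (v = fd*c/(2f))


v = 41360 * 3e8 / (2 * 11000000000.0) = 564.0 m/s

564.0 m/s


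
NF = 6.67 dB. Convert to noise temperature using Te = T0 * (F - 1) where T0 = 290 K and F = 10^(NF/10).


NF_lin = 10^(6.67/10) = 4.645153
Te = 290 * (4.645153 - 1) = 1057.1 K

1057.1 K


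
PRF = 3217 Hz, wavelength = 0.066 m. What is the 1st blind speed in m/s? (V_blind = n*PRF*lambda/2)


V_blind = 1 * 3217 * 0.066 / 2 = 106.2 m/s

106.2 m/s


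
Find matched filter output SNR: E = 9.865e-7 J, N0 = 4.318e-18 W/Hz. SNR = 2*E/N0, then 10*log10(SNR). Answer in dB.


SNR_lin = 2 * 9.865e-7 / 4.318e-18 = 4.569e11
SNR_dB = 10*log10(4.569e11) = 116.6 dB

116.6 dB


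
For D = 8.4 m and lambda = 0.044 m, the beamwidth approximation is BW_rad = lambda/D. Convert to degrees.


BW_rad = 0.044 / 8.4 = 0.005238
BW_deg = 0.3 degrees

0.3 degrees


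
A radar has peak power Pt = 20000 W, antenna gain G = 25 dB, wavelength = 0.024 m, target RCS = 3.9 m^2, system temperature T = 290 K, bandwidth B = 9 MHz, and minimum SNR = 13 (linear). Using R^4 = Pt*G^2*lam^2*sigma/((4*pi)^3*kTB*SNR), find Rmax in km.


G_lin = 10^(25/10) = 316.227766
R^4 = 20000 * 316.227766^2 * 0.024^2 * 3.9 / ((4*pi)^3 * 1.38e-23 * 290 * 9000000.0 * 13)
R^4 = 4.83531e15 m^4
R_max = (4.83531e15)^(1/4) = 8338.8 m = 8.3 km

8.3 km
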